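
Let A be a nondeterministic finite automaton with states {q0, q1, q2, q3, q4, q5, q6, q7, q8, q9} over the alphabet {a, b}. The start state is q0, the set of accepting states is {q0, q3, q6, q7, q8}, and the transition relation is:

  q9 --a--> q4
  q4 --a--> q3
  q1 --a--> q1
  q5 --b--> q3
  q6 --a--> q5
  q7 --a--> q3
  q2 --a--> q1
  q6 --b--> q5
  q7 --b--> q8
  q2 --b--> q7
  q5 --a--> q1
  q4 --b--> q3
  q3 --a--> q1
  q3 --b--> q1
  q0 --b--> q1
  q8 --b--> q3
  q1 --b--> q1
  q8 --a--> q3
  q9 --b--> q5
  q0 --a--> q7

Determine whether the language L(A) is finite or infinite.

The useful states (reachable from q0 and able to reach an accepting state) are {q0, q3, q7, q8}.
Restricted to these states the transition graph has no cycle, so every accepting path has bounded length and L is finite.

finite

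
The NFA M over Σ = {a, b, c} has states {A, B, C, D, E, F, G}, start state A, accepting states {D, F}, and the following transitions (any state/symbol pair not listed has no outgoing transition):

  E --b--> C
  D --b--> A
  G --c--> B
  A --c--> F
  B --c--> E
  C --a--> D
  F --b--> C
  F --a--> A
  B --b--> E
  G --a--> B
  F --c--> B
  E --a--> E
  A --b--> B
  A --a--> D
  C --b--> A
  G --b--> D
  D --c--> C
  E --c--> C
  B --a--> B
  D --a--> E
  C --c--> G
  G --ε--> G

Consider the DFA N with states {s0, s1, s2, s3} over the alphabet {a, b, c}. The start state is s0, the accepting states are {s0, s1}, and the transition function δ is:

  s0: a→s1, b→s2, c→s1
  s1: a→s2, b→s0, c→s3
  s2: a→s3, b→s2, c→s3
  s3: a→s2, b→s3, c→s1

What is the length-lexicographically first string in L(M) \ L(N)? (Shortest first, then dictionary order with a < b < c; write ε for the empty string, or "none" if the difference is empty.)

The string aca is accepted by M but not by N.
No shorter string lies in the difference, and aca is the lexicographically first length-3 string in L(M) \ L(N).

aca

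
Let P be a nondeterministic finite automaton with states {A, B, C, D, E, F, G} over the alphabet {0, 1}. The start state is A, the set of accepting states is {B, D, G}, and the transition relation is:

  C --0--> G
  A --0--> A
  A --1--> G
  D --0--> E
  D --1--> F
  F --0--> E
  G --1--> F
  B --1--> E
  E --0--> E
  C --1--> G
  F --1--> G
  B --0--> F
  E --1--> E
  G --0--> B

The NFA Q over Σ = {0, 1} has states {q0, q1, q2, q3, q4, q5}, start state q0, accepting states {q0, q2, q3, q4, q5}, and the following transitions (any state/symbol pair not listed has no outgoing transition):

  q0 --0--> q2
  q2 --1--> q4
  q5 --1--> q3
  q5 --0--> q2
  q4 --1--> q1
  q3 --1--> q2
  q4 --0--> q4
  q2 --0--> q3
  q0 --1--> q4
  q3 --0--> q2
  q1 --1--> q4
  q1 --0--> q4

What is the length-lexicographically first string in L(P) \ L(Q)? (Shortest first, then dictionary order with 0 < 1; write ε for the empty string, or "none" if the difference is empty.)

The string 1001 is accepted by P but not by Q.
No shorter string lies in the difference, and 1001 is the lexicographically first length-4 string in L(P) \ L(Q).

1001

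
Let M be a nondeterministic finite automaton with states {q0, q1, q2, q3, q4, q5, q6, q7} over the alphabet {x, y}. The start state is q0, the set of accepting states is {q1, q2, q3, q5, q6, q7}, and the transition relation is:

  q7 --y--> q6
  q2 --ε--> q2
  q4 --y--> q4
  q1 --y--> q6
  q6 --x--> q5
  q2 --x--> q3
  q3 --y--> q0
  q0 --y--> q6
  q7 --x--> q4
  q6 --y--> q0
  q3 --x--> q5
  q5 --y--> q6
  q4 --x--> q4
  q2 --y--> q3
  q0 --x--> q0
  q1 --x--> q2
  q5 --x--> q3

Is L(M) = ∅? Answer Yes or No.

No

The string y is accepted: the run q0 → q6 ends in the accepting state q6.
Since at least one string is accepted, L(M) is not empty.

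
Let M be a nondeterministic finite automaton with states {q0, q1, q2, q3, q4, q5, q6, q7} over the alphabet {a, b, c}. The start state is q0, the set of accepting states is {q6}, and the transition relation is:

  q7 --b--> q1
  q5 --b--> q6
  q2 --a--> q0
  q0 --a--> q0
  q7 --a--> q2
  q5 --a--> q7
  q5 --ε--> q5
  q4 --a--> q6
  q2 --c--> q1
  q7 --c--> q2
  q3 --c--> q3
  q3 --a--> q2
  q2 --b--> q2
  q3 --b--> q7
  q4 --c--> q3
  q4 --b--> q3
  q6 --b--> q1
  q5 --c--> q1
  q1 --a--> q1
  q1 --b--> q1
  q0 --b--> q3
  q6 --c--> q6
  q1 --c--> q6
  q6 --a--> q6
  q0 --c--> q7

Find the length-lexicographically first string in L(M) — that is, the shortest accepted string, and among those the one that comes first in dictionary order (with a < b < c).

cbc

A breadth-first search from q0 reaches an accepting state first via the path q0 → q7 → q1 → q6 on input cbc.
No string of length < 3 is accepted (BFS exhausts all shorter strings without reaching an accepting state), and cbc is the lexicographically least accepting string of length 3.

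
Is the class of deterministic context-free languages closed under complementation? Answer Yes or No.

A deterministic PDA can be normalised so that it always reads its entire input (no blocking, no infinite ε-loops) and records in its finite control whether it has passed through an accepting state since the last input symbol was consumed; inverting that end-of-input verdict yields a DPDA for the complement.
So the deterministic context-free languages are closed under complement.

Yes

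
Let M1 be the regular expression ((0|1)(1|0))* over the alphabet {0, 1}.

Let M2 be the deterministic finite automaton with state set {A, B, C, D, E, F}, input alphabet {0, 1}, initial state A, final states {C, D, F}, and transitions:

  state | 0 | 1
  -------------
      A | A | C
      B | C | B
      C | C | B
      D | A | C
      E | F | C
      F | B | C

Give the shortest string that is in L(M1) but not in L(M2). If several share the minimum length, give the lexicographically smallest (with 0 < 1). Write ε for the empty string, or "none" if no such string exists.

The empty string ε is accepted by M1 but not by M2.
Since ε is the unique shortest string, it is the required witness.

ε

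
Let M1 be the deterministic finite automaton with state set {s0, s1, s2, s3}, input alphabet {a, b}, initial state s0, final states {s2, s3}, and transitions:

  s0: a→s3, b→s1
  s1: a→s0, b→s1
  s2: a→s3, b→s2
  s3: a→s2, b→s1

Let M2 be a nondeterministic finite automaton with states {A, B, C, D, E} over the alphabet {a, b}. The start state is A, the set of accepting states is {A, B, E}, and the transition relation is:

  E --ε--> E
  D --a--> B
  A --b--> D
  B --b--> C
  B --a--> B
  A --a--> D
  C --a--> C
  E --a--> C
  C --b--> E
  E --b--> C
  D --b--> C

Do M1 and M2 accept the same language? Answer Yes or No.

The string a is accepted by M1 but rejected by M2.
So L(M1) ≠ L(M2).

No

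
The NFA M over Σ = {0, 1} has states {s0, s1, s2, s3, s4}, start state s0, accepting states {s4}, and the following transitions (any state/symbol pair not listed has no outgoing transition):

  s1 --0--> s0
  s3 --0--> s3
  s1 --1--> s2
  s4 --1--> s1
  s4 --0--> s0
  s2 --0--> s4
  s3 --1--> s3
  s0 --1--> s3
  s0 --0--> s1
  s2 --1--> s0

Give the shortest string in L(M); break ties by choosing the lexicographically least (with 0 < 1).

A breadth-first search from s0 reaches an accepting state first via the path s0 → s1 → s2 → s4 on input 010.
No string of length < 3 is accepted (BFS exhausts all shorter strings without reaching an accepting state), and 010 is the lexicographically least accepting string of length 3.

010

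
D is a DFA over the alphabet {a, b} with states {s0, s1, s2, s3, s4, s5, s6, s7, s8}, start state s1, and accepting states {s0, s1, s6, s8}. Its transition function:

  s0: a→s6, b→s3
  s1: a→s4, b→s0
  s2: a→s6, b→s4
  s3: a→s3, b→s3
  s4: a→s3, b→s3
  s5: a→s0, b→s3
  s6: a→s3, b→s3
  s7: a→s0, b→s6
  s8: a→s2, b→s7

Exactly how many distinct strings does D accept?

3

The useful subgraph on states {s0, s1, s6} is acyclic, so L(D) is finite; the longest accepting path visits 3 useful states, giving maximum string length 2.
Counting accepting paths from s1 by length: 1 of length 0, 1 of length 1, 1 of length 2. Total 3.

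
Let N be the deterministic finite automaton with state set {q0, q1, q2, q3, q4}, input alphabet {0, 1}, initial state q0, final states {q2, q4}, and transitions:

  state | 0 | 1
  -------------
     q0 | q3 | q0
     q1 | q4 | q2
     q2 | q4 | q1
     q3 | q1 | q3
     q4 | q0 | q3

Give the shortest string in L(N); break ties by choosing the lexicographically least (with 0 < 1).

000

A breadth-first search from q0 reaches an accepting state first via the path q0 → q3 → q1 → q4 on input 000.
No string of length < 3 is accepted (BFS exhausts all shorter strings without reaching an accepting state), and 000 is the lexicographically least accepting string of length 3.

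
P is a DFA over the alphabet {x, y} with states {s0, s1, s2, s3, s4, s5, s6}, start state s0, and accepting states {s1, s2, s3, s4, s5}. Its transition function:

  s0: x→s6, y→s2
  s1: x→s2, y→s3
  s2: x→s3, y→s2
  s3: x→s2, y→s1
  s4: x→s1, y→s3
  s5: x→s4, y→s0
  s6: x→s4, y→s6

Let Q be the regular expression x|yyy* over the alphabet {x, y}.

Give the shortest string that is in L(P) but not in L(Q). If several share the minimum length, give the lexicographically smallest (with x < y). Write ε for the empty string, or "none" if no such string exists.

y

The string y is accepted by P but not by Q.
No shorter string lies in the difference, and y is the lexicographically first length-1 string in L(P) \ L(Q).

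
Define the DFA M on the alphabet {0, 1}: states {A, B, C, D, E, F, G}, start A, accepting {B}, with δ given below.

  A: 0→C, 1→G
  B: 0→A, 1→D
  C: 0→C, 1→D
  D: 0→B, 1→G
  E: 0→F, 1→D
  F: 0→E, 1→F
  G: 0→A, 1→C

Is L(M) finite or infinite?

State C is reachable from the start and can reach an accepting state, and it lies on the cycle C → C.
Traversing that cycle any number of times yields accepted strings of unbounded length, so the language is infinite.

infinite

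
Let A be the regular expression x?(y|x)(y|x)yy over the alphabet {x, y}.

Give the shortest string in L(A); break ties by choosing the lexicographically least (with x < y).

By inspection of the expression, no string of length less than 4 matches, and xxyy is the lexicographically first match of length 4.

xxyy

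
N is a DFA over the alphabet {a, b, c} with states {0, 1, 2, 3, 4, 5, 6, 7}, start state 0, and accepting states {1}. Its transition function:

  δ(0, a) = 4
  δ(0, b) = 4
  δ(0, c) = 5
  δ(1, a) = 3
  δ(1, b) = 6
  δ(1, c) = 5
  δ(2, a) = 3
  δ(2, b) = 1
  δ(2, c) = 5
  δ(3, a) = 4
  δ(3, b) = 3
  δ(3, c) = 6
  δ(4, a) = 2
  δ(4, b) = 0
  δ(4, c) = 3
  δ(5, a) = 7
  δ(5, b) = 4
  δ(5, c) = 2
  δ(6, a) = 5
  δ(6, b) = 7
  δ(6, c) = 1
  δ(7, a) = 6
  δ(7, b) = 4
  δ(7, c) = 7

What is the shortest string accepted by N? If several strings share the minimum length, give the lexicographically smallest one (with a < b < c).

A breadth-first search from 0 reaches an accepting state first via the path 0 → 4 → 2 → 1 on input aab.
No string of length < 3 is accepted (BFS exhausts all shorter strings without reaching an accepting state), and aab is the lexicographically least accepting string of length 3.

aab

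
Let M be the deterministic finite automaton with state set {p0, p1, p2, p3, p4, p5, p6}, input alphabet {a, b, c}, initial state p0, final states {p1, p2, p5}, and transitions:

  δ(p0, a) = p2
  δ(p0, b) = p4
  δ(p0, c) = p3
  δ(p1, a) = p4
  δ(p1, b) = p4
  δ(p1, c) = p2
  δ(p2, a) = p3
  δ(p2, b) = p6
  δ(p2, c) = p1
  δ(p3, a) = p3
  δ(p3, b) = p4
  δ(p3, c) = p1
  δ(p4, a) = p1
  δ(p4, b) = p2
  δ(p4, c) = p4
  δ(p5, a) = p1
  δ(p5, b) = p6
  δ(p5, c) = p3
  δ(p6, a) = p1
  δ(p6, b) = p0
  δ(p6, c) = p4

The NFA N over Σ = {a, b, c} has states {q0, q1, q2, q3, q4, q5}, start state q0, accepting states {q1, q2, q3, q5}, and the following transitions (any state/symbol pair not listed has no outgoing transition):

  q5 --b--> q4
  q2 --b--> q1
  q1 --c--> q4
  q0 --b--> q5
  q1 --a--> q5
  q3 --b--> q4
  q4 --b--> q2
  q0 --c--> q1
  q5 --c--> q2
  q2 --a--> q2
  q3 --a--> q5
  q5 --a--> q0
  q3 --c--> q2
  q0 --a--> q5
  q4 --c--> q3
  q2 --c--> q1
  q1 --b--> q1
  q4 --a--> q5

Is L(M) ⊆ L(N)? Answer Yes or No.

The string ba is in L(M) but not in L(N).
So L(M) ⊄ L(N).

No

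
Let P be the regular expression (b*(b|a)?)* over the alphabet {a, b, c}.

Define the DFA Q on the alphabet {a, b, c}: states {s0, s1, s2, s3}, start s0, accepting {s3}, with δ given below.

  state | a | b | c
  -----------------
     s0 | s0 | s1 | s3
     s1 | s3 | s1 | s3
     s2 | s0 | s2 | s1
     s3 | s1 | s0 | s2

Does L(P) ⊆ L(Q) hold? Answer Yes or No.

No

The empty string ε is in L(P) but not in L(Q).
So L(P) ⊄ L(Q).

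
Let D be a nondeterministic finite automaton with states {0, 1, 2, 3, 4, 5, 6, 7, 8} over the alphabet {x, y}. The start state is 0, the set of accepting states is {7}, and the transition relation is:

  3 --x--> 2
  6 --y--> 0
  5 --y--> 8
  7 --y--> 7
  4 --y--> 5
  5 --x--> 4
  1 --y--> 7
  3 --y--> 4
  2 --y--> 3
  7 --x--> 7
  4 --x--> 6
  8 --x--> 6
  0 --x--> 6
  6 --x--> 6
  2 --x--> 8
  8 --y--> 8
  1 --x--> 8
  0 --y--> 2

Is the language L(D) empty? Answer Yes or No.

The states reachable from the start state are {0, 2, 3, 4, 5, 6, 8}.
None of the accepting states {7} is reachable, so no string is accepted and L(D) = ∅.

Yes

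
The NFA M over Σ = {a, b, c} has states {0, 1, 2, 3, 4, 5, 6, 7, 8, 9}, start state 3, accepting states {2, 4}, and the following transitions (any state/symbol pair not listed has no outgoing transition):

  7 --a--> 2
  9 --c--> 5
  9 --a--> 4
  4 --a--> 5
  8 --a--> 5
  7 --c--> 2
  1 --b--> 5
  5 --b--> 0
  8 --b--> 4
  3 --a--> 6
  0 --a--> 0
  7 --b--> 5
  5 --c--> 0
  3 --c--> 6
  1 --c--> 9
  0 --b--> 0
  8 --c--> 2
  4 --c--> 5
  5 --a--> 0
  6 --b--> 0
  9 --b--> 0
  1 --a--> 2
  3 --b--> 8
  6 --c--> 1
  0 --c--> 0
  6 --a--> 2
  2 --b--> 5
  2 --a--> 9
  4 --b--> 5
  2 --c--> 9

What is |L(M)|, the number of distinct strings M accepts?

18

The useful subgraph on states {1, 2, 3, 4, 6, 8, 9} is acyclic, so L(M) is finite; the longest accepting path visits 6 useful states, giving maximum string length 5.
Counting accepting paths from 3 by length: 4 of length 2, 2 of length 3, 8 of length 4, 4 of length 5. Total 18.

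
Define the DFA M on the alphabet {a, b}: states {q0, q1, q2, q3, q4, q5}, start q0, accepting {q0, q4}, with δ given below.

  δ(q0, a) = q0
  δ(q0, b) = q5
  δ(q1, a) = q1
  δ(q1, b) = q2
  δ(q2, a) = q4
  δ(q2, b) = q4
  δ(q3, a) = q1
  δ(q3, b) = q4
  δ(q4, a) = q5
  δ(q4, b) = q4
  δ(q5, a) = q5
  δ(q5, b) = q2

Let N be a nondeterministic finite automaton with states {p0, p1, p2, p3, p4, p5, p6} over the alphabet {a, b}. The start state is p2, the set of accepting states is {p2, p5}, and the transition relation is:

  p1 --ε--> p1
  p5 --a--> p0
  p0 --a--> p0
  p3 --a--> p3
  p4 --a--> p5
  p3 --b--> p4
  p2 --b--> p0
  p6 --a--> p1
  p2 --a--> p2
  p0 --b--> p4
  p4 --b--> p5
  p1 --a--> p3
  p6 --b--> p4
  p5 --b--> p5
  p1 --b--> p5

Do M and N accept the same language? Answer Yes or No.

Yes

Exploring the product automaton M × N from the start pair (q0, p2), following both machines on each input symbol, reaches 4 state pairs: (q0, p2), (q5, p0), (q2, p4), (q4, p5).
M accepts in {q0, q4} and N accepts in {p2, p5}. In every reachable pair the two components are either both accepting — (q0, p2), (q4, p5) — or both non-accepting, so no string is accepted by exactly one of the machines: L(M) \ L(N) and L(N) \ L(M) are both empty.
Hence every string is accepted by M iff it is accepted by N, and the two languages coincide.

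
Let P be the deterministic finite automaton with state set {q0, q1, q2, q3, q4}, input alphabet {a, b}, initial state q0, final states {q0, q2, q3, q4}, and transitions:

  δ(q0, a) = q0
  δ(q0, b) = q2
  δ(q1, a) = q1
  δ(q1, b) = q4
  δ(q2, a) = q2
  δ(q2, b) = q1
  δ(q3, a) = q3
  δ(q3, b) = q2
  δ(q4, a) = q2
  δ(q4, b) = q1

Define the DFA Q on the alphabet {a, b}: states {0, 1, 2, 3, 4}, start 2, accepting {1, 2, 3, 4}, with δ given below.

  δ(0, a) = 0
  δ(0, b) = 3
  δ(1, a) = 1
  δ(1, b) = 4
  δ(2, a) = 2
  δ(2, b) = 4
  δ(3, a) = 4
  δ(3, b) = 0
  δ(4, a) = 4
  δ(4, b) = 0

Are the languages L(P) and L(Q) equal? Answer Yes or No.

Yes

Exploring the product automaton P × Q from the start pair (q0, 2), following both machines on each input symbol, reaches 4 state pairs: (q0, 2), (q2, 4), (q1, 0), (q4, 3).
P accepts in {q0, q2, q3, q4} and Q accepts in {1, 2, 3, 4}. In every reachable pair the two components are either both accepting — (q0, 2), (q2, 4), (q4, 3) — or both non-accepting, so no string is accepted by exactly one of the machines: L(P) \ L(Q) and L(Q) \ L(P) are both empty.
Hence every string is accepted by P iff it is accepted by Q, and the two languages coincide.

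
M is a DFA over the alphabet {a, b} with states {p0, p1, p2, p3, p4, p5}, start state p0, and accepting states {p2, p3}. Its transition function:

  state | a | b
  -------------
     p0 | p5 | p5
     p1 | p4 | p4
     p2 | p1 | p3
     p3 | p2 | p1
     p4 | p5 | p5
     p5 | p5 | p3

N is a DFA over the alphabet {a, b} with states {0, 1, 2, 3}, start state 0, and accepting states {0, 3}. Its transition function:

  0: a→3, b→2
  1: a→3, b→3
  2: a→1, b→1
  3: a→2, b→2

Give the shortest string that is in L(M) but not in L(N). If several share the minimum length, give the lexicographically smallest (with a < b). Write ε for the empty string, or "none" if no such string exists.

The string ab is accepted by M but not by N.
No shorter string lies in the difference, and ab is the lexicographically first length-2 string in L(M) \ L(N).

ab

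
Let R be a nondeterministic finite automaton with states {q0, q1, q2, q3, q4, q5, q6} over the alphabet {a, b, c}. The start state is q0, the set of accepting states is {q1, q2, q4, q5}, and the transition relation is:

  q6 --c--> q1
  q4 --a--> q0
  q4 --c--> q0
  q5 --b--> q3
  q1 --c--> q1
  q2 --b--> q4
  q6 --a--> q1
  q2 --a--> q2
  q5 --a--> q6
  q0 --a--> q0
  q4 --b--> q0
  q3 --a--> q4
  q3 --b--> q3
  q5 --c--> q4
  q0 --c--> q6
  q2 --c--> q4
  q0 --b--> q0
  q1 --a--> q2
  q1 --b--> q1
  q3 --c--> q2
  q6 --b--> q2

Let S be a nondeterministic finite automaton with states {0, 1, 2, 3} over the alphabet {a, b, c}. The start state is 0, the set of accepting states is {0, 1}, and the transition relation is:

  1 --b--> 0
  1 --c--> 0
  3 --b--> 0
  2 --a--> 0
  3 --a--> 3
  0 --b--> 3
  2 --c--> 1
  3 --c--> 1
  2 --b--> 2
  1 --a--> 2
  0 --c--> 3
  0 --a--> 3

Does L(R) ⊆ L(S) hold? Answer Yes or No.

The string ca is in L(R) but not in L(S).
So L(R) ⊄ L(S).

No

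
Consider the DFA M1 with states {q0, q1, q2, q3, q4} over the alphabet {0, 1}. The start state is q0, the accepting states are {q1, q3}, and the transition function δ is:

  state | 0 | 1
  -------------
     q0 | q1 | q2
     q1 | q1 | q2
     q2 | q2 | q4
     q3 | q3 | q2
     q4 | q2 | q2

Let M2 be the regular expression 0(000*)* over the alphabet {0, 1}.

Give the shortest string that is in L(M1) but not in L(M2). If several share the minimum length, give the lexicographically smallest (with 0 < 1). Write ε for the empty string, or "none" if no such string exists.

The string 00 is accepted by M1 but not by M2.
No shorter string lies in the difference, and 00 is the lexicographically first length-2 string in L(M1) \ L(M2).

00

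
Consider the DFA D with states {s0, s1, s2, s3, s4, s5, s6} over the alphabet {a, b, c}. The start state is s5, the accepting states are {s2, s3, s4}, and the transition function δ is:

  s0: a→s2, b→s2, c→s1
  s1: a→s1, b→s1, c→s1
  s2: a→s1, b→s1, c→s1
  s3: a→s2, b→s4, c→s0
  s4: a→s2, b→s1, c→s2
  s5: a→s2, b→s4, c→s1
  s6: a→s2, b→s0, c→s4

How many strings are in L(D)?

4

The useful subgraph on states {s2, s4, s5} is acyclic, so L(D) is finite; the longest accepting path visits 3 useful states, giving maximum string length 2.
Counting accepting paths from s5 by length: 2 of length 1, 2 of length 2. Total 4.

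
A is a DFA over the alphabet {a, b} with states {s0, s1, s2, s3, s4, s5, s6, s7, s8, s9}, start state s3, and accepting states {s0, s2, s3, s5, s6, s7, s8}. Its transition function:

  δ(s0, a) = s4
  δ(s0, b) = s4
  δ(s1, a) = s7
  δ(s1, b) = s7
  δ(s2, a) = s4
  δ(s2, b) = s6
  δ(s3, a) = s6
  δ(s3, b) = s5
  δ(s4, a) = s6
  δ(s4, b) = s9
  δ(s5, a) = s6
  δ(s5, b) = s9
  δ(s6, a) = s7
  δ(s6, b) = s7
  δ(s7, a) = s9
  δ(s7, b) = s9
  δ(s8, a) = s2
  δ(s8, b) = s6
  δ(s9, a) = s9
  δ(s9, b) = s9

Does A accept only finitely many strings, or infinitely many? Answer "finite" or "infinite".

finite

The useful states (reachable from s3 and able to reach an accepting state) are {s3, s5, s6, s7}.
Restricted to these states the transition graph has no cycle, so every accepting path has bounded length and L is finite.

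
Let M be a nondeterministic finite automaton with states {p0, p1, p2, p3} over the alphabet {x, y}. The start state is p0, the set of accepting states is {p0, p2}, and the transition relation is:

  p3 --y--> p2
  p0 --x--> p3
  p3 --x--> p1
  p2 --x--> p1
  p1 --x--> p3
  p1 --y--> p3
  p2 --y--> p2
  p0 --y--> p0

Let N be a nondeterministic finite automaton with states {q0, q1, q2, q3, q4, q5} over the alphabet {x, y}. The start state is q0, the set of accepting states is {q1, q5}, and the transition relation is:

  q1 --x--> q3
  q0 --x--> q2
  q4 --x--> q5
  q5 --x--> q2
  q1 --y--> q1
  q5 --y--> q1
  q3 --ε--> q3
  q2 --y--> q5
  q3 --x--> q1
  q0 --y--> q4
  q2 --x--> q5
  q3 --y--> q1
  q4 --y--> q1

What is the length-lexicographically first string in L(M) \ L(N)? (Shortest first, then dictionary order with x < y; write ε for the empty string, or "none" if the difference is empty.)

ε

The empty string ε is accepted by M but not by N.
Since ε is the unique shortest string, it is the required witness.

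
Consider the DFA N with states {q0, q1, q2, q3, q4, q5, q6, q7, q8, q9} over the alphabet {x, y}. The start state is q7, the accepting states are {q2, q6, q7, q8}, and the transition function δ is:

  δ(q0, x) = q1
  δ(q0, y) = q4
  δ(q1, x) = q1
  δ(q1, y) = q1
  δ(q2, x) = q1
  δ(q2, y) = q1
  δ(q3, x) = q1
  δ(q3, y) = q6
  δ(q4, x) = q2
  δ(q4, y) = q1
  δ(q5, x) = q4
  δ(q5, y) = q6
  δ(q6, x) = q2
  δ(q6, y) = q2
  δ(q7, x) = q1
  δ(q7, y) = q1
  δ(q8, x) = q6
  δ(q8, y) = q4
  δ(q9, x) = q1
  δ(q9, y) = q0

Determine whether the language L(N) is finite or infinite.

finite

The useful states (reachable from q7 and able to reach an accepting state) are {q7}.
Restricted to these states the transition graph has no cycle, so every accepting path has bounded length and L is finite.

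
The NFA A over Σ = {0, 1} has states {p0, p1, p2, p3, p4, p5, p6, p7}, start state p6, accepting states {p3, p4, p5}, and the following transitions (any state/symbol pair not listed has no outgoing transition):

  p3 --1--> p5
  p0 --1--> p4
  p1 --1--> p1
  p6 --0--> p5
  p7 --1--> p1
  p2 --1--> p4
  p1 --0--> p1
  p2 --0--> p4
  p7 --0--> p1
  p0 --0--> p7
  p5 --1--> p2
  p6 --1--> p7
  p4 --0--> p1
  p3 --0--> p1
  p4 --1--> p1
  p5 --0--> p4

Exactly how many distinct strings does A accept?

4

The useful subgraph on states {p2, p4, p5, p6} is acyclic, so L(A) is finite; the longest accepting path visits 4 useful states, giving maximum string length 3.
Counting accepting paths from p6 by length: 1 of length 1, 1 of length 2, 2 of length 3. Total 4.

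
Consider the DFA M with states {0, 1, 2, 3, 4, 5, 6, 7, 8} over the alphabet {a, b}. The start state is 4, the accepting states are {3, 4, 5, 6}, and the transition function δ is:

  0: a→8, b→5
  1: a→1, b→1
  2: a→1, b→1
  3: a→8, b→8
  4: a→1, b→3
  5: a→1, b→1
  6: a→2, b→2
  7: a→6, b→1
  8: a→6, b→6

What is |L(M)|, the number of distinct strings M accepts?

6

The useful subgraph on states {3, 4, 6, 8} is acyclic, so L(M) is finite; the longest accepting path visits 4 useful states, giving maximum string length 3.
Counting accepting paths from 4 by length: 1 of length 0, 1 of length 1, 4 of length 3. Total 6.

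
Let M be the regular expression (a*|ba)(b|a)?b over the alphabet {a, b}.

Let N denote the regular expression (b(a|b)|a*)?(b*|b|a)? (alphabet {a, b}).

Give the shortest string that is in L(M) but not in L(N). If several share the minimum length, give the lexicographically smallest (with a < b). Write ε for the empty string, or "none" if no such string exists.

The string baab is accepted by M but not by N.
No shorter string lies in the difference, and baab is the lexicographically first length-4 string in L(M) \ L(N).

baab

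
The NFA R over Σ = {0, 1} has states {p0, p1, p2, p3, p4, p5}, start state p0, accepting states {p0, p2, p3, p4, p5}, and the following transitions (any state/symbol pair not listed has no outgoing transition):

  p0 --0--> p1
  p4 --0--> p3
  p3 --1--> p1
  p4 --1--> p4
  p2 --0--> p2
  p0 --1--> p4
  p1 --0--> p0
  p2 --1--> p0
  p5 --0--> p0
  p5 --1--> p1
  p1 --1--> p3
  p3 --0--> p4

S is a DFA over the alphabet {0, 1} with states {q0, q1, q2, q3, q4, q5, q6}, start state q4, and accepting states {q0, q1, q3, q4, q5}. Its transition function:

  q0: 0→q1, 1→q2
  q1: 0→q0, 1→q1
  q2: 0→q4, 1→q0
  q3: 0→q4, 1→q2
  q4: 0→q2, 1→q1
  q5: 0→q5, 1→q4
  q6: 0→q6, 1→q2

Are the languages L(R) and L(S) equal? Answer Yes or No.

Exploring the product automaton R × S from the start pair (p0, q4), following both machines on each input symbol, reaches 4 state pairs: (p0, q4), (p1, q2), (p4, q1), (p3, q0).
R accepts in {p0, p2, p3, p4, p5} and S accepts in {q0, q1, q3, q4, q5}. In every reachable pair the two components are either both accepting — (p0, q4), (p4, q1), (p3, q0) — or both non-accepting, so no string is accepted by exactly one of the machines: L(R) \ L(S) and L(S) \ L(R) are both empty.
Hence every string is accepted by R iff it is accepted by S, and the two languages coincide.

Yes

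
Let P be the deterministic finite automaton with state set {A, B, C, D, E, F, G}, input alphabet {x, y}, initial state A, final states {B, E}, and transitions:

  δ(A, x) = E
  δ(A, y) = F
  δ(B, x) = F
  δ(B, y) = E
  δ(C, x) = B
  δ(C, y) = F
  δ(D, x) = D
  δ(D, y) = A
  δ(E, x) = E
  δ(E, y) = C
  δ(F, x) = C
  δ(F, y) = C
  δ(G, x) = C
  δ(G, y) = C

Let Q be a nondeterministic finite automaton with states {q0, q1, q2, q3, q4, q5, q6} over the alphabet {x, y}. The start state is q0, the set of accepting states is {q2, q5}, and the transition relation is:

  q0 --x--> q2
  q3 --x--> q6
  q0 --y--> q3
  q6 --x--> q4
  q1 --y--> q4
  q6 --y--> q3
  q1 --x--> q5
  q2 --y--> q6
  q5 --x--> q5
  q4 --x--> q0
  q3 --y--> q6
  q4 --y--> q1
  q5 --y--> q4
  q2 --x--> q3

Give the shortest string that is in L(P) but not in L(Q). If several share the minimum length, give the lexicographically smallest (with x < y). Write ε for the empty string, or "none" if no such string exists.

The string xx is accepted by P but not by Q.
No shorter string lies in the difference, and xx is the lexicographically first length-2 string in L(P) \ L(Q).

xx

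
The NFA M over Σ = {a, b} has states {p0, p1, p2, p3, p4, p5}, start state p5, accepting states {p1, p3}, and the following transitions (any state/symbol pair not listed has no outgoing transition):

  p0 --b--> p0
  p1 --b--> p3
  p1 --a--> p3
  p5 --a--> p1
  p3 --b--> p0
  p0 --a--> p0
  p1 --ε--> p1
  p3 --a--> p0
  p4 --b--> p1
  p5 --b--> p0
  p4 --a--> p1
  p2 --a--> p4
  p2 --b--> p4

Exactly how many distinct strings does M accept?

The useful subgraph on states {p1, p3, p5} is acyclic, so L(M) is finite; the longest accepting path visits 3 useful states, giving maximum string length 2.
Counting accepting paths from p5 by length: 1 of length 1, 2 of length 2. Total 3.

3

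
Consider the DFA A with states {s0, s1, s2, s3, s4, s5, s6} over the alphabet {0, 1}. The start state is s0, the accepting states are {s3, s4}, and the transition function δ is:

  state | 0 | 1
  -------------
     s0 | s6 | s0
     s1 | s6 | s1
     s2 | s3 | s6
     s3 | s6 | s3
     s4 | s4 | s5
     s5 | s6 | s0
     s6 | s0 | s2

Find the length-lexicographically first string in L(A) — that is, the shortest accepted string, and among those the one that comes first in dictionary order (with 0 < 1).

010

A breadth-first search from s0 reaches an accepting state first via the path s0 → s6 → s2 → s3 on input 010.
No string of length < 3 is accepted (BFS exhausts all shorter strings without reaching an accepting state), and 010 is the lexicographically least accepting string of length 3.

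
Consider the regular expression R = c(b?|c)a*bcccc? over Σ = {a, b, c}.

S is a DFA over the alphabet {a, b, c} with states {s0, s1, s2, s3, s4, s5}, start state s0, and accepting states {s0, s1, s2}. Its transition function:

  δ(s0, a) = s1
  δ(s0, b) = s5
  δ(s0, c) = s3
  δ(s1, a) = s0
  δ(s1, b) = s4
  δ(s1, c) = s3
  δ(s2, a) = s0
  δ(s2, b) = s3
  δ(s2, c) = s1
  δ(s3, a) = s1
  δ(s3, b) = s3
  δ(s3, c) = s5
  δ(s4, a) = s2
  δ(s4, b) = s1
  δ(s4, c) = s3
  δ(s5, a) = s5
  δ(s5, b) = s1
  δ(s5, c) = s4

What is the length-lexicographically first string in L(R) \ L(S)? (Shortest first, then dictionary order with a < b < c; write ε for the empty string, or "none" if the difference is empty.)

The string cbccc is accepted by R but not by S.
No shorter string lies in the difference, and cbccc is the lexicographically first length-5 string in L(R) \ L(S).

cbccc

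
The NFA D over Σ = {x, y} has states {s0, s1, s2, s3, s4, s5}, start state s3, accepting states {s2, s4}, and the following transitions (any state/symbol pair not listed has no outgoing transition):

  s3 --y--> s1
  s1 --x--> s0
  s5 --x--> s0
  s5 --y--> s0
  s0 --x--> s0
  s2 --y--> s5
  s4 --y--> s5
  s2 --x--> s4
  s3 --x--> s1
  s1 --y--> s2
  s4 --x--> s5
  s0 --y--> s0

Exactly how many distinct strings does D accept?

4

The useful subgraph on states {s1, s2, s3, s4} is acyclic, so L(D) is finite; the longest accepting path visits 4 useful states, giving maximum string length 3.
Counting accepting paths from s3 by length: 2 of length 2, 2 of length 3. Total 4.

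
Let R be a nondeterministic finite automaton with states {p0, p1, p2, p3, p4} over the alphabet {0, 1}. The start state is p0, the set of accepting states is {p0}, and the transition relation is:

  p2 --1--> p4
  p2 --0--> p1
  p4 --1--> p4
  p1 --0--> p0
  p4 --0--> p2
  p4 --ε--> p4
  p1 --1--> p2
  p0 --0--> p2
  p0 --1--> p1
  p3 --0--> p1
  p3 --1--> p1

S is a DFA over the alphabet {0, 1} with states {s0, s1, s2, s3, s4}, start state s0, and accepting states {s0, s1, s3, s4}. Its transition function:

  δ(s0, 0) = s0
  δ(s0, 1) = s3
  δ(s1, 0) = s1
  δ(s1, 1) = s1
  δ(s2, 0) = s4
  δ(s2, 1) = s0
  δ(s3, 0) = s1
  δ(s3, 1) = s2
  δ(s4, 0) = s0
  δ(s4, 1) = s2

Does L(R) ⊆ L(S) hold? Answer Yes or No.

Yes

Exploring the product automaton R × S from the start pair (p0, s0), following both machines on each input symbol, reaches 15 state pairs: (p0, s0), (p2, s0), (p1, s3), (p1, s0), (p4, s3), (p0, s1), (p2, s2), (p2, s3), (p2, s1), (p4, s2), (p1, s1), (p1, s4), (p4, s0), (p4, s1), (p2, s4).
R accepts in {p0} and S accepts in {s0, s1, s3, s4}. The reachable pairs whose R-component is accepting are (p0, s0), (p0, s1); in each of them the S-component is accepting too, so the product for L(R) \ L(S) (R-component accepting, S-component rejecting) has no reachable accepting pair and the difference is empty.
Hence every string in L(R) is also in L(S).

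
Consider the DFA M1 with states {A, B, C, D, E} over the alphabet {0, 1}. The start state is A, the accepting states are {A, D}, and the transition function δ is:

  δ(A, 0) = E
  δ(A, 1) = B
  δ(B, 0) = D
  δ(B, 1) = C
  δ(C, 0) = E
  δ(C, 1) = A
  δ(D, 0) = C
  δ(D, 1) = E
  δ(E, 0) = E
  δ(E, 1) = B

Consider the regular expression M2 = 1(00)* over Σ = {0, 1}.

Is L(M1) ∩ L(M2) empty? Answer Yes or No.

Yes

Converting the expression M2 to a DFA (subset construction, then merging equivalent states) gives the minimal DFA with states {r0, r1, r2, r3}, start state r0, accepting states {r2} and transitions r0: 0→r1, 1→r2; r1: 0→r1, 1→r1; r2: 0→r3, 1→r1; r3: 0→r2, 1→r1.
Exploring the product automaton M1 × M2 from the start pair (A, r0), following both machines on each input symbol, reaches 11 state pairs: (A, r0), (E, r1), (B, r2), (B, r1), (D, r3), (C, r1), (D, r1), (C, r2), (A, r1), (E, r3), (E, r2).
M1 accepts in {A, D} and M2 accepts in {r2}; no reachable pair has both components accepting, so no string drives both machines to acceptance simultaneously and L(M1) ∩ L(M2) = ∅.
So no string is accepted by both, and the intersection is empty.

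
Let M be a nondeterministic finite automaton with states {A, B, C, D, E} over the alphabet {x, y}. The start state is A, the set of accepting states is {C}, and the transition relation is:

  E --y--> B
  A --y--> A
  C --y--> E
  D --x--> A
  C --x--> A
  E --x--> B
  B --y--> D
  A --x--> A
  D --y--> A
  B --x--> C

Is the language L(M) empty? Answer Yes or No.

Yes

The states reachable from the start state are {A}.
None of the accepting states {C} is reachable, so no string is accepted and L(M) = ∅.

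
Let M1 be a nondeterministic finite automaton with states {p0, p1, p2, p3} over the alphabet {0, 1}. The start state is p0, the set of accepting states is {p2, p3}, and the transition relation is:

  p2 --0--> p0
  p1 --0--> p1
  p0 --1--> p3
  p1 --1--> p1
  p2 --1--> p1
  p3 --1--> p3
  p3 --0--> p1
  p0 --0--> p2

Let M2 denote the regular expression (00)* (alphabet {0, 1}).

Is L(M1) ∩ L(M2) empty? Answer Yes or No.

Converting the expression M2 to a DFA (subset construction, then merging equivalent states) gives the minimal DFA with states {r0, r1, r2}, start state r0, accepting states {r0} and transitions r0: 0→r1, 1→r2; r1: 0→r0, 1→r2; r2: 0→r2, 1→r2.
Exploring the product automaton M1 × M2 from the start pair (p0, r0), following both machines on each input symbol, reaches 4 state pairs: (p0, r0), (p2, r1), (p3, r2), (p1, r2).
M1 accepts in {p2, p3} and M2 accepts in {r0}; no reachable pair has both components accepting, so no string drives both machines to acceptance simultaneously and L(M1) ∩ L(M2) = ∅.
So no string is accepted by both, and the intersection is empty.

Yes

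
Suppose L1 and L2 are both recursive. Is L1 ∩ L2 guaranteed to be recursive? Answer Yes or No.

Yes

Run both deciders on the input and accept iff both accept; the combined machine always halts.
So the recursive languages are closed under intersection.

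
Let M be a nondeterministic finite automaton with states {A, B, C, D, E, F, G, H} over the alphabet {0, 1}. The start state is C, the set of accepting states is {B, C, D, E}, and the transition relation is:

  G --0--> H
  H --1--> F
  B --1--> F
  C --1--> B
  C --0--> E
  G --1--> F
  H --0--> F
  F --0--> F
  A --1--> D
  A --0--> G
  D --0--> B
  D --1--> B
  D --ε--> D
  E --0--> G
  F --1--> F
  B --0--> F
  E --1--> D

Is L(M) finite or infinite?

finite

The useful states (reachable from C and able to reach an accepting state) are {B, C, D, E}.
Restricted to these states the transition graph has no cycle, so every accepting path has bounded length and L is finite.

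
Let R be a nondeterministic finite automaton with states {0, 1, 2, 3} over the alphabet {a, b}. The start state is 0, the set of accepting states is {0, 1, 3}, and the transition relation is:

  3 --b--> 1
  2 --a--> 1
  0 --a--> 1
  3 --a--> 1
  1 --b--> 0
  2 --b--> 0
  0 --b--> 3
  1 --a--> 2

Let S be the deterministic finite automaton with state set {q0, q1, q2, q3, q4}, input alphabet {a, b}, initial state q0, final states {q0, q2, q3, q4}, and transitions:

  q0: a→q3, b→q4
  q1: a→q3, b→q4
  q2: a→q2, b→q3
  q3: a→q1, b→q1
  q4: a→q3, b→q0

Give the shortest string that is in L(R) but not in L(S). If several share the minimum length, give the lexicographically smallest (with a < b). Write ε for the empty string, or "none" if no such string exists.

The string ab is accepted by R but not by S.
No shorter string lies in the difference, and ab is the lexicographically first length-2 string in L(R) \ L(S).

ab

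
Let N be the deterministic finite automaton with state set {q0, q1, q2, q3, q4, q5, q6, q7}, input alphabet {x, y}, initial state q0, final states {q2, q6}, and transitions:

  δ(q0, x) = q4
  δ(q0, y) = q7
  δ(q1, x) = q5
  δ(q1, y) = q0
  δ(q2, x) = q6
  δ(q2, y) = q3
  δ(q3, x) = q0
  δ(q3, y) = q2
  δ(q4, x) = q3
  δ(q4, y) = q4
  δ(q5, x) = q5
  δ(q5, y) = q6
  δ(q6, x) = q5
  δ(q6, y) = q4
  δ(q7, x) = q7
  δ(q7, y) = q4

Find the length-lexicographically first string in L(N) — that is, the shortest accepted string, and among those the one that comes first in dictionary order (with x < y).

xxy

A breadth-first search from q0 reaches an accepting state first via the path q0 → q4 → q3 → q2 on input xxy.
No string of length < 3 is accepted (BFS exhausts all shorter strings without reaching an accepting state), and xxy is the lexicographically least accepting string of length 3.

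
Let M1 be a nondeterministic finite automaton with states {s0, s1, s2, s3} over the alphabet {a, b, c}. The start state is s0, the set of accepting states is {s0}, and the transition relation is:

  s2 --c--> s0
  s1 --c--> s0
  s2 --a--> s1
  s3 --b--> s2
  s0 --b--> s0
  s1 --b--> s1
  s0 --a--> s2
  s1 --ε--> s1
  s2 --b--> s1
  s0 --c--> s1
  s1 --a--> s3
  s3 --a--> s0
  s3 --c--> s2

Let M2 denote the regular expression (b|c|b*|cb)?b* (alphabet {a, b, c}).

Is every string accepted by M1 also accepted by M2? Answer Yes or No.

No

The string ac is in L(M1) but not in L(M2).
So L(M1) ⊄ L(M2).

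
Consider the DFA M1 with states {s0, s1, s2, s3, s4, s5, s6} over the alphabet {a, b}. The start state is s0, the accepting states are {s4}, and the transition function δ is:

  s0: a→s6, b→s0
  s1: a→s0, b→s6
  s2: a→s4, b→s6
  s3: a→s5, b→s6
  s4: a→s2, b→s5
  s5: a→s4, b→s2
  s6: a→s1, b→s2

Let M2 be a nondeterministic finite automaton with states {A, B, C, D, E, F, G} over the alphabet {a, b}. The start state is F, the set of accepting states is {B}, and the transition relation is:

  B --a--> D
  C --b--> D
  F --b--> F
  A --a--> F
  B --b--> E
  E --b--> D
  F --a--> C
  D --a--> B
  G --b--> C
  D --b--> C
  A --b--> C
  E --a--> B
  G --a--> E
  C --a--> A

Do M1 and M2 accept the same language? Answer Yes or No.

Exploring the product automaton M1 × M2 from the start pair (s0, F), following both machines on each input symbol, reaches 6 state pairs: (s0, F), (s6, C), (s1, A), (s2, D), (s4, B), (s5, E).
M1 accepts in {s4} and M2 accepts in {B}. In every reachable pair the two components are either both accepting — (s4, B) — or both non-accepting, so no string is accepted by exactly one of the machines: L(M1) \ L(M2) and L(M2) \ L(M1) are both empty.
Hence every string is accepted by M1 iff it is accepted by M2, and the two languages coincide.

Yes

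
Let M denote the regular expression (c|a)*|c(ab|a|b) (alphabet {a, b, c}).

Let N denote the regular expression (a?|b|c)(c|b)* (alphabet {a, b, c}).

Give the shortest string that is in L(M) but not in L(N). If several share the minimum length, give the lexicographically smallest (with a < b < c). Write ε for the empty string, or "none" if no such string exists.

aa

The string aa is accepted by M but not by N.
No shorter string lies in the difference, and aa is the lexicographically first length-2 string in L(M) \ L(N).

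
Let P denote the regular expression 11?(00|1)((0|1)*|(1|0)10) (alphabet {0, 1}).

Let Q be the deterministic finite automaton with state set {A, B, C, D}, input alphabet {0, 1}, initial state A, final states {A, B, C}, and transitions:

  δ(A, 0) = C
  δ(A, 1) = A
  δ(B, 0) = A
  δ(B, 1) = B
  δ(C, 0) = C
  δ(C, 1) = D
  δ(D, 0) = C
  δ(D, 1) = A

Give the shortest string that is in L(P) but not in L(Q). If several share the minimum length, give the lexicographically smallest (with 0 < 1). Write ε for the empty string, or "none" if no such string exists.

1001

The string 1001 is accepted by P but not by Q.
No shorter string lies in the difference, and 1001 is the lexicographically first length-4 string in L(P) \ L(Q).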